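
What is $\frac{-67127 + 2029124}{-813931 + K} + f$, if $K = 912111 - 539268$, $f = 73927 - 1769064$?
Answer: $- \frac{747706551053}{441088} \approx -1.6951 \cdot 10^{6}$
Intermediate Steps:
$f = -1695137$ ($f = 73927 - 1769064 = -1695137$)
$K = 372843$ ($K = 912111 - 539268 = 372843$)
$\frac{-67127 + 2029124}{-813931 + K} + f = \frac{-67127 + 2029124}{-813931 + 372843} - 1695137 = \frac{1961997}{-441088} - 1695137 = 1961997 \left(- \frac{1}{441088}\right) - 1695137 = - \frac{1961997}{441088} - 1695137 = - \frac{747706551053}{441088}$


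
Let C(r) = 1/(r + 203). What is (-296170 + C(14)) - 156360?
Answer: -98199009/217 ≈ -4.5253e+5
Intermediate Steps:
C(r) = 1/(203 + r)
(-296170 + C(14)) - 156360 = (-296170 + 1/(203 + 14)) - 156360 = (-296170 + 1/217) - 156360 = -64268889/217 - 156360 = -98199009/217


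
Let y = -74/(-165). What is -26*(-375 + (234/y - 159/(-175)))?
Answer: -24859458/6475 ≈ -3839.3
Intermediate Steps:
y = 74/165 (y = -74*(-1/165) = 74/165 ≈ 0.44848)
-26*(-375 + (234/y - 159/(-175))) = -26*(-375 + (234/(74/165) - 159/(-175))) = -26*(-375 + (234*(165/74) - 159*(-1/175))) = -26*(-375 + (19305/37 + 159/175)) = -26*(-375 + 3384258/6475) = -26*956133/6475 = -24859458/6475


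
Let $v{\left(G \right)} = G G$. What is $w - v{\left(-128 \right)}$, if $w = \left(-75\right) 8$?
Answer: $-16984$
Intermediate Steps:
$w = -600$
$v{\left(G \right)} = G^{2}$
$w - v{\left(-128 \right)} = -600 - \left(-128\right)^{2} = -600 - 16384 = -16984$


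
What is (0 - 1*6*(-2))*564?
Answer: 6768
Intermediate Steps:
(0 - 1*6*(-2))*564 = (0 - 6*(-2))*564 = (0 + 12)*564 = 12*564 = 6768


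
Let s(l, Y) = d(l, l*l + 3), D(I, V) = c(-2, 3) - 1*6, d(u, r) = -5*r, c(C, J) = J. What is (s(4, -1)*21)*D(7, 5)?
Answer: 5985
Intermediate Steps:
D(I, V) = -3 (D(I, V) = 3 - 1*6 = 3 - 6 = -3)
s(l, Y) = -15 - 5*l² (s(l, Y) = -5*(l*l + 3) = -5*(l² + 3) = -5*(3 + l²) = -15 - 5*l²)
(s(4, -1)*21)*D(7, 5) = ((-15 - 5*4²)*21)*(-3) = ((-15 - 5*16)*21)*(-3) = ((-15 - 80)*21)*(-3) = -95*21*(-3) = -1995*(-3) = 5985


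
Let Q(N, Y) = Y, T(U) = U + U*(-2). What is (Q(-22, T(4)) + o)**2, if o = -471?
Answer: 225625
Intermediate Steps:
T(U) = -U (T(U) = U - 2*U = -U)
(Q(-22, T(4)) + o)**2 = (-1*4 - 471)**2 = (-4 - 471)**2 = (-475)**2 = 225625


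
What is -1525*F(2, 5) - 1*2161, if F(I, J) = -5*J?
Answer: 35964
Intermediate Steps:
-1525*F(2, 5) - 1*2161 = -(-7625)*5 - 1*2161 = -1525*(-25) - 2161 = 38125 - 2161 = 35964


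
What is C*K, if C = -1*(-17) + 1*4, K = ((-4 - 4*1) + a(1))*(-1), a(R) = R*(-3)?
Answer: 231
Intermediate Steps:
a(R) = -3*R
K = 11 (K = ((-4 - 4*1) - 3*1)*(-1) = ((-4 - 4) - 3)*(-1) = (-8 - 3)*(-1) = -11*(-1) = 11)
C = 21 (C = 17 + 4 = 21)
C*K = 21*11 = 231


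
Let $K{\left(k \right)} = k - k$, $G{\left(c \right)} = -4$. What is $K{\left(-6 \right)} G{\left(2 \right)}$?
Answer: $0$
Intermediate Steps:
$K{\left(k \right)} = 0$
$K{\left(-6 \right)} G{\left(2 \right)} = 0 \left(-4\right) = 0$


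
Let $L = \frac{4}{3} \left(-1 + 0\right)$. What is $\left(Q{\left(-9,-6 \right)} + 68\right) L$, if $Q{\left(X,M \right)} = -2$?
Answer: $-88$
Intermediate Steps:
$L = - \frac{4}{3}$ ($L = 4 \cdot \frac{1}{3} \left(-1\right) = \frac{4}{3} \left(-1\right) = - \frac{4}{3} \approx -1.3333$)
$\left(Q{\left(-9,-6 \right)} + 68\right) L = \left(-2 + 68\right) \left(- \frac{4}{3}\right) = 66 \left(- \frac{4}{3}\right) = -88$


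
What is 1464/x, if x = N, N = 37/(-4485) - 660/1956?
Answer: -535132260/126353 ≈ -4235.2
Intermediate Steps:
N = -252706/731055 (N = 37*(-1/4485) - 660*1/1956 = -37/4485 - 55/163 = -252706/731055 ≈ -0.34567)
x = -252706/731055 ≈ -0.34567
1464/x = 1464/(-252706/731055) = 1464*(-731055/252706) = -535132260/126353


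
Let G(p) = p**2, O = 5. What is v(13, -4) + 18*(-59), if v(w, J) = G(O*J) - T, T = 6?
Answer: -668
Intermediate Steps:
v(w, J) = -6 + 25*J**2 (v(w, J) = (5*J)**2 - 1*6 = 25*J**2 - 6 = -6 + 25*J**2)
v(13, -4) + 18*(-59) = (-6 + 25*(-4)**2) + 18*(-59) = (-6 + 25*16) - 1062 = (-6 + 400) - 1062 = 394 - 1062 = -668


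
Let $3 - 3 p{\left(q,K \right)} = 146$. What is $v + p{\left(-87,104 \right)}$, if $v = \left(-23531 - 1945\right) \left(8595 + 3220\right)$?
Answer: $- \frac{902996963}{3} \approx -3.01 \cdot 10^{8}$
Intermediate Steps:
$v = -300998940$ ($v = \left(-25476\right) 11815 = -300998940$)
$p{\left(q,K \right)} = - \frac{143}{3}$ ($p{\left(q,K \right)} = 1 - \frac{146}{3} = - \frac{143}{3}$)
$v + p{\left(-87,104 \right)} = -300998940 - \frac{143}{3} = - \frac{902996963}{3}$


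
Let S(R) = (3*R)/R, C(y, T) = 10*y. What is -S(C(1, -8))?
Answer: -3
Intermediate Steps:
S(R) = 3
-S(C(1, -8)) = -1*3 = -3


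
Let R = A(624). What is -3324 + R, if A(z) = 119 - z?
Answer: -3829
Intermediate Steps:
R = -505 (R = 119 - 1*624 = 119 - 624 = -505)
-3324 + R = -3324 - 505 = -3829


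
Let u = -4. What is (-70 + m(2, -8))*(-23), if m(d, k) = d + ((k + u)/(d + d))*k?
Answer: 1012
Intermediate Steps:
m(d, k) = d + k*(-4 + k)/(2*d) (m(d, k) = d + ((k - 4)/(d + d))*k = d + ((-4 + k)/((2*d)))*k = d + ((-4 + k)*(1/(2*d)))*k = d + ((-4 + k)/(2*d))*k = d + k*(-4 + k)/(2*d))
(-70 + m(2, -8))*(-23) = (-70 + (2² + (½)*(-8)² - 2*(-8))/2)*(-23) = (-70 + (4 + (½)*64 + 16)/2)*(-23) = (-70 + (4 + 32 + 16)/2)*(-23) = (-70 + (½)*52)*(-23) = (-70 + 26)*(-23) = -44*(-23) = 1012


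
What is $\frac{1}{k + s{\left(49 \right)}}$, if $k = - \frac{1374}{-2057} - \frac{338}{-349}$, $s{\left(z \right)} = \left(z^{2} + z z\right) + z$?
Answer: $\frac{717893}{3483673735} \approx 0.00020607$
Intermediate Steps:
$s{\left(z \right)} = z + 2 z^{2}$ ($s{\left(z \right)} = \left(z^{2} + z^{2}\right) + z = 2 z^{2} + z = z + 2 z^{2}$)
$k = \frac{1174792}{717893}$ ($k = \left(-1374\right) \left(- \frac{1}{2057}\right) - - \frac{338}{349} = \frac{1374}{2057} + \frac{338}{349} = \frac{1174792}{717893} \approx 1.6364$)
$\frac{1}{k + s{\left(49 \right)}} = \frac{1}{\frac{1174792}{717893} + 49 \left(1 + 2 \cdot 49\right)} = \frac{1}{\frac{1174792}{717893} + 49 \left(1 + 98\right)} = \frac{1}{\frac{1174792}{717893} + 49 \cdot 99} = \frac{1}{\frac{1174792}{717893} + 4851} = \frac{1}{\frac{3483673735}{717893}} = \frac{717893}{3483673735}$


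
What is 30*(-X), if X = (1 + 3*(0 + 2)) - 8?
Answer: 30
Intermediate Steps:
X = -1 (X = (1 + 3*2) - 8 = (1 + 6) - 8 = 7 - 8 = -1)
30*(-X) = 30*(-1*(-1)) = 30*1 = 30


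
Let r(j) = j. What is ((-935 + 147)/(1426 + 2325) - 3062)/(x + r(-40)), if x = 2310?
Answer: -1148635/851477 ≈ -1.3490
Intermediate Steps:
((-935 + 147)/(1426 + 2325) - 3062)/(x + r(-40)) = ((-935 + 147)/(1426 + 2325) - 3062)/(2310 - 40) = (-788/3751 - 3062)/2270 = (-788*1/3751 - 3062)*(1/2270) = (-788/3751 - 3062)*(1/2270) = -11486350/3751*1/2270 = -1148635/851477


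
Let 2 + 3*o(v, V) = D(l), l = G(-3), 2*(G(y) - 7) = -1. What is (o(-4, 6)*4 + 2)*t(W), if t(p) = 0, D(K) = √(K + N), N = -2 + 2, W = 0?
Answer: 0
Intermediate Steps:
G(y) = 13/2 (G(y) = 7 + (½)*(-1) = 7 - ½ = 13/2)
l = 13/2 ≈ 6.5000
N = 0
D(K) = √K (D(K) = √(K + 0) = √K)
o(v, V) = -⅔ + √26/6 (o(v, V) = -⅔ + √(13/2)/3 = -⅔ + (√26/2)/3 = -⅔ + √26/6)
(o(-4, 6)*4 + 2)*t(W) = ((-⅔ + √26/6)*4 + 2)*0 = ((-8/3 + 2*√26/3) + 2)*0 = (-⅔ + 2*√26/3)*0 = 0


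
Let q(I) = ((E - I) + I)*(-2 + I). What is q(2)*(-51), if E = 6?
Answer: 0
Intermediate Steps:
q(I) = -12 + 6*I (q(I) = ((6 - I) + I)*(-2 + I) = 6*(-2 + I) = -12 + 6*I)
q(2)*(-51) = (-12 + 6*2)*(-51) = (-12 + 12)*(-51) = 0*(-51) = 0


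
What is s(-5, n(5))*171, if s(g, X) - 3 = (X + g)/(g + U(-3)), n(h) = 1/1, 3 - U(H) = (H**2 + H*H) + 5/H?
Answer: 30267/55 ≈ 550.31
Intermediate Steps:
U(H) = 3 - 5/H - 2*H**2 (U(H) = 3 - ((H**2 + H*H) + 5/H) = 3 - ((H**2 + H**2) + 5/H) = 3 - (2*H**2 + 5/H) = 3 + (-5/H - 2*H**2) = 3 - 5/H - 2*H**2)
n(h) = 1
s(g, X) = 3 + (X + g)/(-40/3 + g) (s(g, X) = 3 + (X + g)/(g + (3 - 5/(-3) - 2*(-3)**2)) = 3 + (X + g)/(g + (3 - 5*(-1/3) - 2*9)) = 3 + (X + g)/(g + (3 + 5/3 - 18)) = 3 + (X + g)/(g - 40/3) = 3 + (X + g)/(-40/3 + g))
s(-5, n(5))*171 = (3*(-40 + 1 + 4*(-5))/(-40 + 3*(-5)))*171 = (3*(-40 + 1 - 20)/(-40 - 15))*171 = (3*(-59)/(-55))*171 = (3*(-1/55)*(-59))*171 = (177/55)*171 = 30267/55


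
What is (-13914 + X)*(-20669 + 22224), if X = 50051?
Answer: 56193035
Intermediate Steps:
(-13914 + X)*(-20669 + 22224) = (-13914 + 50051)*(-20669 + 22224) = 36137*1555 = 56193035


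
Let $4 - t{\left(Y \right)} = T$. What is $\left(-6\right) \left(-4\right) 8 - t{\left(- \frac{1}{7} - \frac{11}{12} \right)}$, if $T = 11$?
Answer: $199$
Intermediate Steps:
$t{\left(Y \right)} = -7$ ($t{\left(Y \right)} = 4 - 11 = -7$)
$\left(-6\right) \left(-4\right) 8 - t{\left(- \frac{1}{7} - \frac{11}{12} \right)} = \left(-6\right) \left(-4\right) 8 - -7 = 24 \cdot 8 + 7 = 192 + 7 = 199$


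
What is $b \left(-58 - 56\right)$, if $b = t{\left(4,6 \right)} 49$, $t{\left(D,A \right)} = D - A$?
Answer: $11172$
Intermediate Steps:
$b = -98$ ($b = \left(4 - 6\right) 49 = \left(-2\right) 49 = -98$)
$b \left(-58 - 56\right) = - 98 \left(-58 - 56\right) = \left(-98\right) \left(-114\right) = 11172$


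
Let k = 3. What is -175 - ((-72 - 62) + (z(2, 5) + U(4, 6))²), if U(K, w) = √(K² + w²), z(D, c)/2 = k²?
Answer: -417 - 72*√13 ≈ -676.60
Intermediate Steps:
z(D, c) = 18 (z(D, c) = 2*3² = 2*9 = 18)
-175 - ((-72 - 62) + (z(2, 5) + U(4, 6))²) = -175 - ((-72 - 62) + (18 + √(4² + 6²))²) = -175 - (-134 + (18 + √(16 + 36))²) = -175 - (-134 + (18 + √52)²) = -175 - (-134 + (18 + 2*√13)²) = -175 + (134 - (18 + 2*√13)²) = -41 - (18 + 2*√13)²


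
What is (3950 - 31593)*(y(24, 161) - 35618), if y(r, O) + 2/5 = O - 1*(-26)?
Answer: 4897150951/5 ≈ 9.7943e+8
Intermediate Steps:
y(r, O) = 128/5 + O (y(r, O) = -2/5 + (O - 1*(-26)) = -2/5 + (O + 26) = -2/5 + (26 + O) = 128/5 + O)
(3950 - 31593)*(y(24, 161) - 35618) = (3950 - 31593)*((128/5 + 161) - 35618) = -27643*(933/5 - 35618) = -27643*(-177157/5) = 4897150951/5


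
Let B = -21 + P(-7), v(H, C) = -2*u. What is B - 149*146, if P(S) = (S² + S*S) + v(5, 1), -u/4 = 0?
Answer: -21677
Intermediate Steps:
u = 0 (u = -4*0 = 0)
v(H, C) = 0 (v(H, C) = -2*0 = 0)
P(S) = 2*S² (P(S) = (S² + S*S) + 0 = (S² + S²) + 0 = 2*S² + 0 = 2*S²)
B = 77 (B = -21 + 2*(-7)² = -21 + 2*49 = -21 + 98 = 77)
B - 149*146 = 77 - 149*146 = 77 - 21754 = -21677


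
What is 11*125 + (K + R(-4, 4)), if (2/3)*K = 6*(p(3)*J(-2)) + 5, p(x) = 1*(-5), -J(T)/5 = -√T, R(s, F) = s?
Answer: 2757/2 - 225*I*√2 ≈ 1378.5 - 318.2*I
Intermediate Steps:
J(T) = 5*√T (J(T) = -(-5)*√T = 5*√T)
p(x) = -5
K = 15/2 - 225*I*√2 (K = 3*(6*(-25*√(-2)) + 5)/2 = 3*(6*(-25*I*√2) + 5)/2 = 3*(-150*I*√2 + 5)/2 = 3*(5 - 150*I*√2)/2 = 15/2 - 225*I*√2 ≈ 7.5 - 318.2*I)
11*125 + (K + R(-4, 4)) = 11*125 + ((15/2 - 225*I*√2) - 4) = 1375 + (7/2 - 225*I*√2) = 2757/2 - 225*I*√2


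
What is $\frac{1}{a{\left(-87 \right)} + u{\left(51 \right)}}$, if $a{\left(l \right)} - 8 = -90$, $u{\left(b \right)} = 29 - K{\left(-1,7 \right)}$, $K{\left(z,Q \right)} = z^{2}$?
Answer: $- \frac{1}{54} \approx -0.018519$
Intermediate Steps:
$u{\left(b \right)} = 28$ ($u{\left(b \right)} = 29 - \left(-1\right)^{2} = 29 - 1 = 28$)
$a{\left(l \right)} = -82$ ($a{\left(l \right)} = 8 - 90 = -82$)
$\frac{1}{a{\left(-87 \right)} + u{\left(51 \right)}} = \frac{1}{-82 + 28} = \frac{1}{-54} = - \frac{1}{54}$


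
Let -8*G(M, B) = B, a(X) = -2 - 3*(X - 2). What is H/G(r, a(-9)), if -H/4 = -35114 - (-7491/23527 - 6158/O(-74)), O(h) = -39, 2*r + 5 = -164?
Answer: -1035633381088/28444143 ≈ -36409.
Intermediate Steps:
r = -169/2 (r = -5/2 + (1/2)*(-164) = -5/2 - 82 = -169/2 ≈ -84.500)
a(X) = 4 - 3*X (a(X) = -2 - 3*(-2 + X) = -2 + (6 - 3*X) = 4 - 3*X)
G(M, B) = -B/8
H = 129454172636/917553 (H = -4*(-35114 - (-7491/23527 - 6158/(-39))) = -4*(-35114 - (-7491*1/23527 - 6158*(-1/39))) = -4*(-35114 - (-7491/23527 + 6158/39)) = -4*(-35114 - 1*144587117/917553) = -4*(-35114 - 144587117/917553) = -4*(-32363543159/917553) = 129454172636/917553 ≈ 1.4109e+5)
H/G(r, a(-9)) = 129454172636/(917553*((-(4 - 3*(-9))/8))) = 129454172636/(917553*((-(4 + 27)/8))) = 129454172636/(917553*((-1/8*31))) = 129454172636/(917553*(-31/8)) = (129454172636/917553)*(-8/31) = -1035633381088/28444143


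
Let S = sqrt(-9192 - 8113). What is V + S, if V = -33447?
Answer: -33447 + I*sqrt(17305) ≈ -33447.0 + 131.55*I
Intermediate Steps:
S = I*sqrt(17305) (S = sqrt(-17305) = I*sqrt(17305) ≈ 131.55*I)
V + S = -33447 + I*sqrt(17305)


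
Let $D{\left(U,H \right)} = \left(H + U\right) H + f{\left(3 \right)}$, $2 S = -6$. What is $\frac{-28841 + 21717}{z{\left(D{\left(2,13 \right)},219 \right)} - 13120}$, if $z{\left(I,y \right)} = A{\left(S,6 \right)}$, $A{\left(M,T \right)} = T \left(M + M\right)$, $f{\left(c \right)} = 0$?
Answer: $\frac{137}{253} \approx 0.5415$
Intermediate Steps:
$S = -3$ ($S = \frac{1}{2} \left(-6\right) = -3$)
$A{\left(M,T \right)} = 2 M T$ ($A{\left(M,T \right)} = T 2 M = 2 M T$)
$D{\left(U,H \right)} = H \left(H + U\right)$ ($D{\left(U,H \right)} = \left(H + U\right) H + 0 = H \left(H + U\right) + 0 = H \left(H + U\right)$)
$z{\left(I,y \right)} = -36$ ($z{\left(I,y \right)} = 2 \left(-3\right) 6 = -36$)
$\frac{-28841 + 21717}{z{\left(D{\left(2,13 \right)},219 \right)} - 13120} = \frac{-28841 + 21717}{-36 - 13120} = - \frac{7124}{-13156} = \left(-7124\right) \left(- \frac{1}{13156}\right) = \frac{137}{253}$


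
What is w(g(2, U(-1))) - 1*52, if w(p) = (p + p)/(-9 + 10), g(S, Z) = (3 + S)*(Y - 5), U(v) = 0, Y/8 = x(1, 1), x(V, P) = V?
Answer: -22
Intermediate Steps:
Y = 8 (Y = 8*1 = 8)
g(S, Z) = 9 + 3*S (g(S, Z) = (3 + S)*(8 - 5) = (3 + S)*3 = 9 + 3*S)
w(p) = 2*p (w(p) = (2*p)/1 = (2*p)*1 = 2*p)
w(g(2, U(-1))) - 1*52 = 2*(9 + 3*2) - 1*52 = 2*(9 + 6) - 52 = 2*15 - 52 = 30 - 52 = -22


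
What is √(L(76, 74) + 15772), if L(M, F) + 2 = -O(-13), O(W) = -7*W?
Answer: √15679 ≈ 125.22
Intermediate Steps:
L(M, F) = -93 (L(M, F) = -2 - (-7)*(-13) = -2 - 1*91 = -2 - 91 = -93)
√(L(76, 74) + 15772) = √(-93 + 15772) = √15679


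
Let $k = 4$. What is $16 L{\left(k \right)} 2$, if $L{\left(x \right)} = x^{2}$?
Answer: $512$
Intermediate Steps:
$16 L{\left(k \right)} 2 = 16 \cdot 4^{2} \cdot 2 = 16 \cdot 16 \cdot 2 = 256 \cdot 2 = 512$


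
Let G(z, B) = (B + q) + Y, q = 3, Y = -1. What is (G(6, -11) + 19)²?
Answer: 100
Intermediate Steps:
G(z, B) = 2 + B (G(z, B) = (B + 3) - 1 = (3 + B) - 1 = 2 + B)
(G(6, -11) + 19)² = ((2 - 11) + 19)² = (-9 + 19)² = 10² = 100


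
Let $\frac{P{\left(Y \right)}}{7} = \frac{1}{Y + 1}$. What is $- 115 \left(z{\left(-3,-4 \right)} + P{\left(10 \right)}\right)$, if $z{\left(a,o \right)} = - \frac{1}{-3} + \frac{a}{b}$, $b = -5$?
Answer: $- \frac{5957}{33} \approx -180.52$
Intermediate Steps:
$P{\left(Y \right)} = \frac{7}{1 + Y}$ ($P{\left(Y \right)} = \frac{7}{Y + 1} = \frac{7}{1 + Y}$)
$z{\left(a,o \right)} = \frac{1}{3} - \frac{a}{5}$ ($z{\left(a,o \right)} = - \frac{1}{-3} + \frac{a}{-5} = \left(-1\right) \left(- \frac{1}{3}\right) + a \left(- \frac{1}{5}\right) = \frac{1}{3} - \frac{a}{5}$)
$- 115 \left(z{\left(-3,-4 \right)} + P{\left(10 \right)}\right) = - 115 \left(\left(\frac{1}{3} - - \frac{3}{5}\right) + \frac{7}{1 + 10}\right) = - 115 \left(\left(\frac{1}{3} + \frac{3}{5}\right) + \frac{7}{11}\right) = - 115 \left(\frac{14}{15} + 7 \cdot \frac{1}{11}\right) = - 115 \left(\frac{14}{15} + \frac{7}{11}\right) = \left(-115\right) \frac{259}{165} = - \frac{5957}{33}$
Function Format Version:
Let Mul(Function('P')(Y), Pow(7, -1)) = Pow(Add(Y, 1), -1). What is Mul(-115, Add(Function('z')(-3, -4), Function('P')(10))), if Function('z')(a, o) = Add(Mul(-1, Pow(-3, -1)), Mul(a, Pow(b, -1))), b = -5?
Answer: Rational(-5957, 33) ≈ -180.52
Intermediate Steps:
Function('P')(Y) = Mul(7, Pow(Add(1, Y), -1)) (Function('P')(Y) = Mul(7, Pow(Add(Y, 1), -1)) = Mul(7, Pow(Add(1, Y), -1)))
Function('z')(a, o) = Add(Rational(1, 3), Mul(Rational(-1, 5), a)) (Function('z')(a, o) = Add(Mul(-1, Pow(-3, -1)), Mul(a, Pow(-5, -1))) = Add(Mul(-1, Rational(-1, 3)), Mul(a, Rational(-1, 5))) = Add(Rational(1, 3), Mul(Rational(-1, 5), a)))
Mul(-115, Add(Function('z')(-3, -4), Function('P')(10))) = Mul(-115, Add(Add(Rational(1, 3), Mul(Rational(-1, 5), -3)), Mul(7, Pow(Add(1, 10), -1)))) = Mul(-115, Add(Add(Rational(1, 3), Rational(3, 5)), Mul(7, Pow(11, -1)))) = Mul(-115, Add(Rational(14, 15), Mul(7, Rational(1, 11)))) = Mul(-115, Add(Rational(14, 15), Rational(7, 11))) = Mul(-115, Rational(259, 165)) = Rational(-5957, 33)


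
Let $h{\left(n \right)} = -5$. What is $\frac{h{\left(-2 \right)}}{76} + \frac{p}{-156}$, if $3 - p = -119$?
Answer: $- \frac{2513}{2964} \approx -0.84784$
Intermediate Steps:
$p = 122$ ($p = 3 - -119 = 3 + 119 = 122$)
$\frac{h{\left(-2 \right)}}{76} + \frac{p}{-156} = - \frac{5}{76} + \frac{122}{-156} = \left(-5\right) \frac{1}{76} + 122 \left(- \frac{1}{156}\right) = - \frac{5}{76} - \frac{61}{78} = - \frac{2513}{2964}$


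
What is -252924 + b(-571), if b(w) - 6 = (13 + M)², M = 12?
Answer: -252293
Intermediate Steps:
b(w) = 631 (b(w) = 6 + (13 + 12)² = 6 + 25² = 6 + 625 = 631)
-252924 + b(-571) = -252924 + 631 = -252293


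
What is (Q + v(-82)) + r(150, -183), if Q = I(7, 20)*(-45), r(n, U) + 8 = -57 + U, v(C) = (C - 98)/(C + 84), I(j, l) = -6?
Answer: -68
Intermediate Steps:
v(C) = (-98 + C)/(84 + C)
r(n, U) = -65 + U (r(n, U) = -8 + (-57 + U) = -65 + U)
Q = 270 (Q = -6*(-45) = 270)
(Q + v(-82)) + r(150, -183) = (270 + (-98 - 82)/(84 - 82)) + (-65 - 183) = (270 - 180/2) - 248 = (270 + (1/2)*(-180)) - 248 = (270 - 90) - 248 = 180 - 248 = -68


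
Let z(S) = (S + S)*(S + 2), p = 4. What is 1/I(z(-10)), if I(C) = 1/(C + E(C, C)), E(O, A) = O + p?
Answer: 324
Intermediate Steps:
E(O, A) = 4 + O (E(O, A) = O + 4 = 4 + O)
z(S) = 2*S*(2 + S) (z(S) = (2*S)*(2 + S) = 2*S*(2 + S))
I(C) = 1/(4 + 2*C) (I(C) = 1/(C + (4 + C)) = 1/(4 + 2*C))
1/I(z(-10)) = 1/(1/(2*(2 + 2*(-10)*(2 - 10)))) = 1/(1/(2*(2 + 2*(-10)*(-8)))) = 1/(1/(2*(2 + 160))) = 1/((½)/162) = 1/((½)*(1/162)) = 1/(1/324) = 324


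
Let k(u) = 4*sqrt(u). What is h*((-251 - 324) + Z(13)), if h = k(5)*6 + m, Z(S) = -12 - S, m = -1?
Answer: 600 - 14400*sqrt(5) ≈ -31599.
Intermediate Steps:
h = -1 + 24*sqrt(5) (h = (4*sqrt(5))*6 - 1 = 24*sqrt(5) - 1 = -1 + 24*sqrt(5) ≈ 52.666)
h*((-251 - 324) + Z(13)) = (-1 + 24*sqrt(5))*((-251 - 324) + (-12 - 1*13)) = (-1 + 24*sqrt(5))*(-575 + (-12 - 13)) = (-1 + 24*sqrt(5))*(-575 - 25) = (-1 + 24*sqrt(5))*(-600) = 600 - 14400*sqrt(5)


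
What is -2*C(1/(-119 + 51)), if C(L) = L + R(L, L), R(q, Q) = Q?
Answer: 1/17 ≈ 0.058824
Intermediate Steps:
C(L) = 2*L (C(L) = L + L = 2*L)
-2*C(1/(-119 + 51)) = -4/(-119 + 51) = -4/(-68) = -4*(-1)/68 = -2*(-1/34) = 1/17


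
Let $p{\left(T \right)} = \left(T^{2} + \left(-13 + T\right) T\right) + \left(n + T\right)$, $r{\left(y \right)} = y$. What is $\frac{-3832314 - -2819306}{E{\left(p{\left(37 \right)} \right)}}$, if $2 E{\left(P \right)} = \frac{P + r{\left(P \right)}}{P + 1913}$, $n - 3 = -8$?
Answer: $- \frac{4256659616}{2289} \approx -1.8596 \cdot 10^{6}$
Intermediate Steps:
$n = -5$ ($n = 3 - 8 = -5$)
$p{\left(T \right)} = -5 + T + T^{2} + T \left(-13 + T\right)$ ($p{\left(T \right)} = \left(T^{2} + \left(-13 + T\right) T\right) + \left(-5 + T\right) = \left(T^{2} + T \left(-13 + T\right)\right) + \left(-5 + T\right) = -5 + T + T^{2} + T \left(-13 + T\right)$)
$E{\left(P \right)} = \frac{P}{1913 + P}$ ($E{\left(P \right)} = \frac{\left(P + P\right) \frac{1}{P + 1913}}{2} = \frac{2 P \frac{1}{1913 + P}}{2} = \frac{P}{1913 + P}$)
$\frac{-3832314 - -2819306}{E{\left(p{\left(37 \right)} \right)}} = \frac{-3832314 - -2819306}{\left(-5 - 444 + 2 \cdot 37^{2}\right) \frac{1}{1913 - \left(449 - 2738\right)}} = \frac{-3832314 + 2819306}{\left(-5 - 444 + 2 \cdot 1369\right) \frac{1}{1913 - -2289}} = - \frac{1013008}{\left(-5 - 444 + 2738\right) \frac{1}{1913 - -2289}} = - \frac{1013008}{2289 \frac{1}{1913 + 2289}} = - \frac{1013008}{2289 \cdot \frac{1}{4202}} = - \frac{1013008}{\frac{2289}{4202}} = \left(-1013008\right) \frac{4202}{2289} = - \frac{4256659616}{2289}$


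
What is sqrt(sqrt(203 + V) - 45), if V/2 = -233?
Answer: sqrt(-45 + I*sqrt(263)) ≈ 1.1902 + 6.813*I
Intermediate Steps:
V = -466 (V = 2*(-233) = -466)
sqrt(sqrt(203 + V) - 45) = sqrt(sqrt(203 - 466) - 45) = sqrt(sqrt(-263) - 45) = sqrt(I*sqrt(263) - 45) = sqrt(-45 + I*sqrt(263))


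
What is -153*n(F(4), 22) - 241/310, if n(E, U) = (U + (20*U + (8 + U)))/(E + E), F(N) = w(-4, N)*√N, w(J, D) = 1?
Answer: -5834131/310 ≈ -18820.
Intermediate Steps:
F(N) = √N (F(N) = 1*√N = √N)
n(E, U) = (8 + 22*U)/(2*E) (n(E, U) = (U + (8 + 21*U))/((2*E)) = (8 + 22*U)*(1/(2*E)) = (8 + 22*U)/(2*E))
-153*n(F(4), 22) - 241/310 = -153*(4 + 11*22)/(√4) - 241/310 = -153*(4 + 242)/2 - 241*1/310 = -153*246/2 - 241/310 = -153*123 - 241/310 = -18819 - 241/310 = -5834131/310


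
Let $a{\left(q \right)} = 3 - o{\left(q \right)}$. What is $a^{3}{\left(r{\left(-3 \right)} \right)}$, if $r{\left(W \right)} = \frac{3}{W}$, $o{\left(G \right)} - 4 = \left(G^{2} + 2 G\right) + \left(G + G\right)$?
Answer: $8$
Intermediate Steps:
$o{\left(G \right)} = 4 + G^{2} + 4 G$ ($o{\left(G \right)} = 4 + \left(\left(G^{2} + 2 G\right) + \left(G + G\right)\right) = 4 + \left(\left(G^{2} + 2 G\right) + 2 G\right) = 4 + \left(G^{2} + 4 G\right) = 4 + G^{2} + 4 G$)
$a{\left(q \right)} = -1 - q^{2} - 4 q$ ($a{\left(q \right)} = 3 - \left(4 + q^{2} + 4 q\right) = -1 - q^{2} - 4 q$)
$a^{3}{\left(r{\left(-3 \right)} \right)} = \left(-1 - \left(\frac{3}{-3}\right)^{2} - 4 \frac{3}{-3}\right)^{3} = \left(-1 - \left(3 \left(- \frac{1}{3}\right)\right)^{2} - 4 \cdot 3 \left(- \frac{1}{3}\right)\right)^{3} = \left(-1 - \left(-1\right)^{2} - -4\right)^{3} = \left(-1 - 1 + 4\right)^{3} = 2^{3} = 8$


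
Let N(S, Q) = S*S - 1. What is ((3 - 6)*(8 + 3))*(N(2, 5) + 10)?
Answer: -429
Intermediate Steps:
N(S, Q) = -1 + S**2 (N(S, Q) = S**2 - 1 = -1 + S**2)
((3 - 6)*(8 + 3))*(N(2, 5) + 10) = ((3 - 6)*(8 + 3))*((-1 + 2**2) + 10) = (-3*11)*((-1 + 4) + 10) = -33*(3 + 10) = -33*13 = -429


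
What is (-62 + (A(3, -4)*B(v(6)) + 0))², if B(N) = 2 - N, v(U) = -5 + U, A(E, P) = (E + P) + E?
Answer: 3600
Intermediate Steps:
A(E, P) = P + 2*E
(-62 + (A(3, -4)*B(v(6)) + 0))² = (-62 + ((-4 + 2*3)*(2 - (-5 + 6)) + 0))² = (-62 + ((-4 + 6)*(2 - 1*1) + 0))² = (-62 + (2*(2 - 1) + 0))² = (-62 + (2*1 + 0))² = (-62 + (2 + 0))² = (-62 + 2)² = (-60)² = 3600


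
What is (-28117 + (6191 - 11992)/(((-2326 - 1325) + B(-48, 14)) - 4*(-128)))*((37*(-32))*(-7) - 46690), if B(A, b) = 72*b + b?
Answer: 2285605934976/2117 ≈ 1.0796e+9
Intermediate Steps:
B(A, b) = 73*b
(-28117 + (6191 - 11992)/(((-2326 - 1325) + B(-48, 14)) - 4*(-128)))*((37*(-32))*(-7) - 46690) = (-28117 + (6191 - 11992)/(((-2326 - 1325) + 73*14) - 4*(-128)))*((37*(-32))*(-7) - 46690) = (-28117 - 5801/((-3651 + 1022) + 512))*(-1184*(-7) - 46690) = (-28117 - 5801/(-2629 + 512))*(8288 - 46690) = (-28117 - 5801/(-2117))*(-38402) = (-28117 - 5801*(-1/2117))*(-38402) = (-28117 + 5801/2117)*(-38402) = -59517888/2117*(-38402) = 2285605934976/2117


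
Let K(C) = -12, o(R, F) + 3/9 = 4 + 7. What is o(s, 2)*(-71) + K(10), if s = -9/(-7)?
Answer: -2308/3 ≈ -769.33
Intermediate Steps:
s = 9/7 (s = -9*(-1/7) = 9/7 ≈ 1.2857)
o(R, F) = 32/3 (o(R, F) = -1/3 + (4 + 7) = -1/3 + 11 = 32/3)
o(s, 2)*(-71) + K(10) = (32/3)*(-71) - 12 = -2272/3 - 12 = -2308/3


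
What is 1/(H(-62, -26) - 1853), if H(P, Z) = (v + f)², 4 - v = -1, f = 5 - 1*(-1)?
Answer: -1/1732 ≈ -0.00057737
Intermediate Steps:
f = 6 (f = 5 + 1 = 6)
v = 5 (v = 4 - 1*(-1) = 4 + 1 = 5)
H(P, Z) = 121 (H(P, Z) = (5 + 6)² = 11² = 121)
1/(H(-62, -26) - 1853) = 1/(121 - 1853) = 1/(-1732) = -1/1732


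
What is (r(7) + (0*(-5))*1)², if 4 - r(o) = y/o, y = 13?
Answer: 225/49 ≈ 4.5918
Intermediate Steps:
r(o) = 4 - 13/o
(r(7) + (0*(-5))*1)² = ((4 - 13/7) + (0*(-5))*1)² = ((4 - 13*⅐) + 0*1)² = ((4 - 13/7) + 0)² = (15/7 + 0)² = (15/7)² = 225/49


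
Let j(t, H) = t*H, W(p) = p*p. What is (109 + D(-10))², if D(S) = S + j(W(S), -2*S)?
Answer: 4405801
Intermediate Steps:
W(p) = p²
j(t, H) = H*t
D(S) = S - 2*S³ (D(S) = S + (-2*S)*S² = S - 2*S³)
(109 + D(-10))² = (109 + (-10 - 2*(-10)³))² = (109 + (-10 - 2*(-1000)))² = (109 + (-10 + 2000))² = (109 + 1990)² = 2099² = 4405801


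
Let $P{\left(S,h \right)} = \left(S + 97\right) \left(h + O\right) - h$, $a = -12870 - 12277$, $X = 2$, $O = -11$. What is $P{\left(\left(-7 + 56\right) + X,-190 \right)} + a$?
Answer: $-54705$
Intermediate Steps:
$a = -25147$ ($a = -12870 - 12277 = -25147$)
$P{\left(S,h \right)} = - h + \left(-11 + h\right) \left(97 + S\right)$ ($P{\left(S,h \right)} = \left(S + 97\right) \left(h - 11\right) - h = \left(97 + S\right) \left(-11 + h\right) - h = \left(-11 + h\right) \left(97 + S\right) - h = - h + \left(-11 + h\right) \left(97 + S\right)$)
$P{\left(\left(-7 + 56\right) + X,-190 \right)} + a = \left(-1067 - 11 \left(\left(-7 + 56\right) + 2\right) + 96 \left(-190\right) + \left(\left(-7 + 56\right) + 2\right) \left(-190\right)\right) - 25147 = \left(-1067 - 11 \left(49 + 2\right) - 18240 + \left(49 + 2\right) \left(-190\right)\right) - 25147 = \left(-1067 - 561 - 18240 + 51 \left(-190\right)\right) - 25147 = \left(-1067 - 561 - 18240 - 9690\right) - 25147 = -29558 - 25147 = -54705$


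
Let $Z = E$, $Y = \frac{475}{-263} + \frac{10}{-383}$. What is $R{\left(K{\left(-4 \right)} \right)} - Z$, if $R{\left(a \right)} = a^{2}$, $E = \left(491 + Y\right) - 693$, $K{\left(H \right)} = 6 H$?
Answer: $\frac{78551717}{100729} \approx 779.83$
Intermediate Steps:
$Y = - \frac{184555}{100729}$ ($Y = 475 \left(- \frac{1}{263}\right) + 10 \left(- \frac{1}{383}\right) = - \frac{475}{263} - \frac{10}{383} = - \frac{184555}{100729} \approx -1.8322$)
$E = - \frac{20531813}{100729}$ ($E = \left(491 - \frac{184555}{100729}\right) - 693 = \frac{49273384}{100729} - 693 = - \frac{20531813}{100729} \approx -203.83$)
$Z = - \frac{20531813}{100729} \approx -203.83$
$R{\left(K{\left(-4 \right)} \right)} - Z = \left(6 \left(-4\right)\right)^{2} - - \frac{20531813}{100729} = \left(-24\right)^{2} + \frac{20531813}{100729} = 576 + \frac{20531813}{100729} = \frac{78551717}{100729}$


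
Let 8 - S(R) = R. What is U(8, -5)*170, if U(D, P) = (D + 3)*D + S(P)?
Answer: 17170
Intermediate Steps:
S(R) = 8 - R
U(D, P) = 8 - P + D*(3 + D) (U(D, P) = (D + 3)*D + (8 - P) = (3 + D)*D + (8 - P) = D*(3 + D) + (8 - P) = 8 - P + D*(3 + D))
U(8, -5)*170 = (8 + 8**2 - 1*(-5) + 3*8)*170 = (8 + 64 + 5 + 24)*170 = 101*170 = 17170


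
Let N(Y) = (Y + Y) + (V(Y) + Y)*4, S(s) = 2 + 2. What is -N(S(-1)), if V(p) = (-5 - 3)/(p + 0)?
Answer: -16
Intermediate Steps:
S(s) = 4
V(p) = -8/p
N(Y) = -32/Y + 6*Y (N(Y) = (Y + Y) + (-8/Y + Y)*4 = 2*Y + (Y - 8/Y)*4 = 2*Y + (-32/Y + 4*Y) = -32/Y + 6*Y)
-N(S(-1)) = -(-32/4 + 6*4) = -(-32*¼ + 24) = -(-8 + 24) = -1*16 = -16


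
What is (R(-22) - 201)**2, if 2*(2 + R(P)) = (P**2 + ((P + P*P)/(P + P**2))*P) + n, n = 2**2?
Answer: 900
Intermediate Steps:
n = 4
R(P) = P/2 + P**2/2 (R(P) = -2 + ((P**2 + ((P + P*P)/(P + P**2))*P) + 4)/2 = -2 + ((P**2 + ((P + P**2)/(P + P**2))*P) + 4)/2 = -2 + ((P**2 + 1*P) + 4)/2 = -2 + ((P**2 + P) + 4)/2 = -2 + ((P + P**2) + 4)/2 = -2 + (4 + P + P**2)/2 = -2 + (2 + P/2 + P**2/2) = P/2 + P**2/2)
(R(-22) - 201)**2 = ((1/2)*(-22)*(1 - 22) - 201)**2 = ((1/2)*(-22)*(-21) - 201)**2 = (231 - 201)**2 = 30**2 = 900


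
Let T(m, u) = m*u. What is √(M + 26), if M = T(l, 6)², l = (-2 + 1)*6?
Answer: √1322 ≈ 36.359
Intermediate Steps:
l = -6 (l = -1*6 = -6)
M = 1296 (M = (-6*6)² = (-36)² = 1296)
√(M + 26) = √(1296 + 26) = √1322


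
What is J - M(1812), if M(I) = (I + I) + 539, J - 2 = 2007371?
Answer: 2003210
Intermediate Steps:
J = 2007373 (J = 2 + 2007371 = 2007373)
M(I) = 539 + 2*I (M(I) = 2*I + 539 = 539 + 2*I)
J - M(1812) = 2007373 - (539 + 2*1812) = 2007373 - (539 + 3624) = 2007373 - 1*4163 = 2007373 - 4163 = 2003210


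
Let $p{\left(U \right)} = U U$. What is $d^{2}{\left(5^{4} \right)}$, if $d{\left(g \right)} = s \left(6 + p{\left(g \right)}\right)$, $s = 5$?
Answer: $3814814454025$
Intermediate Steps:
$p{\left(U \right)} = U^{2}$
$d{\left(g \right)} = 30 + 5 g^{2}$ ($d{\left(g \right)} = 5 \left(6 + g^{2}\right) = 30 + 5 g^{2}$)
$d^{2}{\left(5^{4} \right)} = \left(30 + 5 \left(5^{4}\right)^{2}\right)^{2} = \left(30 + 5 \cdot 625^{2}\right)^{2} = \left(30 + 5 \cdot 390625\right)^{2} = \left(30 + 1953125\right)^{2} = 1953155^{2} = 3814814454025$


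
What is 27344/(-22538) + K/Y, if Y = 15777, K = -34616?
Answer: -605790848/177791013 ≈ -3.4073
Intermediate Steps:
27344/(-22538) + K/Y = 27344/(-22538) - 34616/15777 = 27344*(-1/22538) - 34616*1/15777 = -13672/11269 - 34616/15777 = -605790848/177791013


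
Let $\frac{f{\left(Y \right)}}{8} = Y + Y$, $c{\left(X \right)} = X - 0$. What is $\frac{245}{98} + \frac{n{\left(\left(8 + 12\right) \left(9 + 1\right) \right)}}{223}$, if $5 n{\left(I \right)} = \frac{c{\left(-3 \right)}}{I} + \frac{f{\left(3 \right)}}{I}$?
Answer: $\frac{111509}{44600} \approx 2.5002$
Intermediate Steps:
$c{\left(X \right)} = X$ ($c{\left(X \right)} = X + 0 = X$)
$f{\left(Y \right)} = 16 Y$ ($f{\left(Y \right)} = 8 \left(Y + Y\right) = 8 \cdot 2 Y = 16 Y$)
$n{\left(I \right)} = \frac{9}{I}$ ($n{\left(I \right)} = \frac{- \frac{3}{I} + \frac{16 \cdot 3}{I}}{5} = \frac{- \frac{3}{I} + \frac{48}{I}}{5} = \frac{45 \frac{1}{I}}{5} = \frac{9}{I}$)
$\frac{245}{98} + \frac{n{\left(\left(8 + 12\right) \left(9 + 1\right) \right)}}{223} = \frac{245}{98} + \frac{9 \frac{1}{\left(8 + 12\right) \left(9 + 1\right)}}{223} = 245 \cdot \frac{1}{98} + \frac{9}{20 \cdot 10} \cdot \frac{1}{223} = \frac{5}{2} + \frac{9}{200} \cdot \frac{1}{223} = \frac{5}{2} + \frac{9}{44600} = \frac{111509}{44600}$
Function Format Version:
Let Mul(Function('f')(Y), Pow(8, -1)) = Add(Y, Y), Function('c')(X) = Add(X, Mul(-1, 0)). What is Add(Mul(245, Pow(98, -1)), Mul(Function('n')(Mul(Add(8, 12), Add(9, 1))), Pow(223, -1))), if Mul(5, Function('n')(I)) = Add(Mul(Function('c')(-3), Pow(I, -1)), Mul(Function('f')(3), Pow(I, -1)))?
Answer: Rational(111509, 44600) ≈ 2.5002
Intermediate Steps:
Function('c')(X) = X (Function('c')(X) = Add(X, 0) = X)
Function('f')(Y) = Mul(16, Y) (Function('f')(Y) = Mul(8, Add(Y, Y)) = Mul(8, Mul(2, Y)) = Mul(16, Y))
Function('n')(I) = Mul(9, Pow(I, -1)) (Function('n')(I) = Mul(Rational(1, 5), Add(Mul(-3, Pow(I, -1)), Mul(Mul(16, 3), Pow(I, -1)))) = Mul(Rational(1, 5), Add(Mul(-3, Pow(I, -1)), Mul(48, Pow(I, -1)))) = Mul(Rational(1, 5), Mul(45, Pow(I, -1))) = Mul(9, Pow(I, -1)))
Add(Mul(245, Pow(98, -1)), Mul(Function('n')(Mul(Add(8, 12), Add(9, 1))), Pow(223, -1))) = Add(Mul(245, Pow(98, -1)), Mul(Mul(9, Pow(Mul(Add(8, 12), Add(9, 1)), -1)), Pow(223, -1))) = Add(Mul(245, Rational(1, 98)), Mul(Mul(9, Pow(Mul(20, 10), -1)), Rational(1, 223))) = Add(Rational(5, 2), Mul(Mul(9, Pow(200, -1)), Rational(1, 223))) = Add(Rational(5, 2), Mul(Mul(9, Rational(1, 200)), Rational(1, 223))) = Add(Rational(5, 2), Mul(Rational(9, 200), Rational(1, 223))) = Add(Rational(5, 2), Rational(9, 44600)) = Rational(111509, 44600)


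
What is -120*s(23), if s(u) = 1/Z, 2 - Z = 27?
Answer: 24/5 ≈ 4.8000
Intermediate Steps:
Z = -25 (Z = 2 - 1*27 = 2 - 27 = -25)
s(u) = -1/25 (s(u) = 1/(-25) = -1/25)
-120*s(23) = -120*(-1/25) = 24/5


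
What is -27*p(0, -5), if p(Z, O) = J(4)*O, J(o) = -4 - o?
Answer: -1080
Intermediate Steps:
p(Z, O) = -8*O (p(Z, O) = (-4 - 1*4)*O = (-4 - 4)*O = -8*O)
-27*p(0, -5) = -(-216)*(-5) = -27*40 = -1080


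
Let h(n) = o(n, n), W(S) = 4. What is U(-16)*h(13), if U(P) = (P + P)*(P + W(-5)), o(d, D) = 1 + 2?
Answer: 1152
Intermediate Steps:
o(d, D) = 3
U(P) = 2*P*(4 + P) (U(P) = (P + P)*(P + 4) = (2*P)*(4 + P) = 2*P*(4 + P))
h(n) = 3
U(-16)*h(13) = (2*(-16)*(4 - 16))*3 = (2*(-16)*(-12))*3 = 384*3 = 1152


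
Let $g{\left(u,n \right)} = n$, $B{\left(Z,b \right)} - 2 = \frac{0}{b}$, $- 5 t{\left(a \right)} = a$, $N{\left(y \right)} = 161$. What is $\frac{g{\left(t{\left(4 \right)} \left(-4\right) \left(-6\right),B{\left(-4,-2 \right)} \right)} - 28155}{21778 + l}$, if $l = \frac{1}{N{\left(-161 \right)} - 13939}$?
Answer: $- \frac{387892034}{300057283} \approx -1.2927$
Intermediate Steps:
$t{\left(a \right)} = - \frac{a}{5}$
$B{\left(Z,b \right)} = 2$ ($B{\left(Z,b \right)} = 2 + \frac{0}{b} = 2 + 0 = 2$)
$l = - \frac{1}{13778}$ ($l = \frac{1}{161 - 13939} = \frac{1}{-13778} = - \frac{1}{13778} \approx -7.2579 \cdot 10^{-5}$)
$\frac{g{\left(t{\left(4 \right)} \left(-4\right) \left(-6\right),B{\left(-4,-2 \right)} \right)} - 28155}{21778 + l} = \frac{2 - 28155}{21778 - \frac{1}{13778}} = - \frac{28153}{\frac{300057283}{13778}} = \left(-28153\right) \frac{13778}{300057283} = - \frac{387892034}{300057283}$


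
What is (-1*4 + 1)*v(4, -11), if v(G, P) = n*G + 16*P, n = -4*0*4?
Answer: 528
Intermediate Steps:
n = 0 (n = 0*4 = 0)
v(G, P) = 16*P (v(G, P) = 0*G + 16*P = 0 + 16*P = 16*P)
(-1*4 + 1)*v(4, -11) = (-1*4 + 1)*(16*(-11)) = (-4 + 1)*(-176) = -3*(-176) = 528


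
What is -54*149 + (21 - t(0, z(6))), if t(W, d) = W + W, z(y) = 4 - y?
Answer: -8025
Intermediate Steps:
t(W, d) = 2*W
-54*149 + (21 - t(0, z(6))) = -54*149 + (21 - 2*0) = -8046 + (21 - 1*0) = -8046 + (21 + 0) = -8046 + 21 = -8025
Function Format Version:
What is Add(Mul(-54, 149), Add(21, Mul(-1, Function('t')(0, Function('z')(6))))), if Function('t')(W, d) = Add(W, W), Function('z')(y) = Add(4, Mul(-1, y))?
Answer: -8025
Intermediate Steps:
Function('t')(W, d) = Mul(2, W)
Add(Mul(-54, 149), Add(21, Mul(-1, Function('t')(0, Function('z')(6))))) = Add(Mul(-54, 149), Add(21, Mul(-1, Mul(2, 0)))) = Add(-8046, Add(21, Mul(-1, 0))) = Add(-8046, Add(21, 0)) = Add(-8046, 21) = -8025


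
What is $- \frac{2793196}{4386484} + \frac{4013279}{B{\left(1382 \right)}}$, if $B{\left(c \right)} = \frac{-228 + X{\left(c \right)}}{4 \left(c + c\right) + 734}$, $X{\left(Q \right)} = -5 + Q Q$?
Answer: $\frac{51886999161438001}{2094207254111} \approx 24776.0$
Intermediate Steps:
$X{\left(Q \right)} = -5 + Q^{2}$
$B{\left(c \right)} = \frac{-233 + c^{2}}{734 + 8 c}$ ($B{\left(c \right)} = \frac{-228 + \left(-5 + c^{2}\right)}{4 \left(c + c\right) + 734} = \frac{-233 + c^{2}}{4 \cdot 2 c + 734} = \frac{-233 + c^{2}}{8 c + 734} = \frac{-233 + c^{2}}{734 + 8 c}$)
$- \frac{2793196}{4386484} + \frac{4013279}{B{\left(1382 \right)}} = - \frac{2793196}{4386484} + \frac{4013279}{\frac{1}{2} \frac{1}{367 + 4 \cdot 1382} \left(-233 + 1382^{2}\right)} = \left(-2793196\right) \frac{1}{4386484} + \frac{4013279}{\frac{1}{2} \frac{1}{367 + 5528} \left(-233 + 1909924\right)} = - \frac{698299}{1096621} + \frac{4013279}{\frac{1}{2} \cdot \frac{1}{5895} \cdot 1909691} = - \frac{698299}{1096621} + \frac{4013279}{\frac{1909691}{11790}} = - \frac{698299}{1096621} + 4013279 \cdot \frac{11790}{1909691} = - \frac{698299}{1096621} + \frac{47316559410}{1909691} = \frac{51886999161438001}{2094207254111}$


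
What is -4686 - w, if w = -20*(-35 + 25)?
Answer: -4886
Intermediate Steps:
w = 200 (w = -20*(-10) = 200)
-4686 - w = -4686 - 1*200 = -4686 - 200 = -4886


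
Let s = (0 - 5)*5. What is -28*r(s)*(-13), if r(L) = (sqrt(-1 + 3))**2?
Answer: 728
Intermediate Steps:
s = -25 (s = -5*5 = -25)
r(L) = 2 (r(L) = (sqrt(2))**2 = 2)
-28*r(s)*(-13) = -28*2*(-13) = -56*(-13) = 728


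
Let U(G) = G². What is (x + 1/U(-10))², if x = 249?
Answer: 620059801/10000 ≈ 62006.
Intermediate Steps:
(x + 1/U(-10))² = (249 + 1/((-10)²))² = (249 + 1/100)² = (24901/100)² = 620059801/10000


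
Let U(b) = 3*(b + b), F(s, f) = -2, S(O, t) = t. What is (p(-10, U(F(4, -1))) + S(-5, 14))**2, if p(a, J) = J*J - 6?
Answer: 23104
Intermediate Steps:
U(b) = 6*b (U(b) = 3*(2*b) = 6*b)
p(a, J) = -6 + J**2 (p(a, J) = J**2 - 6 = -6 + J**2)
(p(-10, U(F(4, -1))) + S(-5, 14))**2 = ((-6 + (6*(-2))**2) + 14)**2 = ((-6 + (-12)**2) + 14)**2 = ((-6 + 144) + 14)**2 = (138 + 14)**2 = 152**2 = 23104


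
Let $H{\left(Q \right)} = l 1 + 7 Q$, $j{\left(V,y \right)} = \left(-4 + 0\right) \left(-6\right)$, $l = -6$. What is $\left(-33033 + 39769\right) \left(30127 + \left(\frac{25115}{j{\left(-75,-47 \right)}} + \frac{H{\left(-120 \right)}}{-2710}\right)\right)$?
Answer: $\frac{853595196314}{4065} \approx 2.0999 \cdot 10^{8}$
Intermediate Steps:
$j{\left(V,y \right)} = 24$ ($j{\left(V,y \right)} = \left(-4\right) \left(-6\right) = 24$)
$H{\left(Q \right)} = -6 + 7 Q$ ($H{\left(Q \right)} = \left(-6\right) 1 + 7 Q = -6 + 7 Q$)
$\left(-33033 + 39769\right) \left(30127 + \left(\frac{25115}{j{\left(-75,-47 \right)}} + \frac{H{\left(-120 \right)}}{-2710}\right)\right) = \left(-33033 + 39769\right) \left(30127 + \left(\frac{25115}{24} + \frac{-6 + 7 \left(-120\right)}{-2710}\right)\right) = 6736 \left(30127 + \left(25115 \cdot \frac{1}{24} + \left(-6 - 840\right) \left(- \frac{1}{2710}\right)\right)\right) = 6736 \left(30127 + \left(\frac{25115}{24} - - \frac{423}{1355}\right)\right) = 6736 \left(30127 + \left(\frac{25115}{24} + \frac{423}{1355}\right)\right) = 6736 \left(30127 + \frac{34040977}{32520}\right) = 6736 \cdot \frac{1013771017}{32520} = \frac{853595196314}{4065}$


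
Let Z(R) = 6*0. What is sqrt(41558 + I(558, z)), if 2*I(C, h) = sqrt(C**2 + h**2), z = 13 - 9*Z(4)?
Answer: sqrt(166232 + 2*sqrt(311533))/2 ≈ 204.54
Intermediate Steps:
Z(R) = 0
z = 13 (z = 13 - 9*0 = 13 + 0 = 13)
I(C, h) = sqrt(C**2 + h**2)/2
sqrt(41558 + I(558, z)) = sqrt(41558 + sqrt(558**2 + 13**2)/2) = sqrt(41558 + sqrt(311364 + 169)/2) = sqrt(41558 + sqrt(311533)/2)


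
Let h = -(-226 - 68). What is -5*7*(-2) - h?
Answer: -224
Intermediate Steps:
h = 294 (h = -1*(-294) = 294)
-5*7*(-2) - h = -5*7*(-2) - 1*294 = -35*(-2) - 294 = 70 - 294 = -224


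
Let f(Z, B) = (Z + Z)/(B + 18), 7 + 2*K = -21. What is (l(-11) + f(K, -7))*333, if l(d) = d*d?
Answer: 433899/11 ≈ 39445.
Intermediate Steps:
l(d) = d²
K = -14 (K = -7/2 + (½)*(-21) = -7/2 - 21/2 = -14)
f(Z, B) = 2*Z/(18 + B) (f(Z, B) = (2*Z)/(18 + B) = 2*Z/(18 + B))
(l(-11) + f(K, -7))*333 = ((-11)² + 2*(-14)/(18 - 7))*333 = (121 + 2*(-14)/11)*333 = (121 + 2*(-14)*(1/11))*333 = (121 - 28/11)*333 = (1303/11)*333 = 433899/11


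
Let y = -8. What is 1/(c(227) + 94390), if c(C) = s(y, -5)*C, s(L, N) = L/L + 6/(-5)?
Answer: 5/471723 ≈ 1.0599e-5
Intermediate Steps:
s(L, N) = -1/5 (s(L, N) = 1 + 6*(-1/5) = 1 - 6/5 = -1/5)
c(C) = -C/5
1/(c(227) + 94390) = 1/(-1/5*227 + 94390) = 1/(-227/5 + 94390) = 1/(471723/5) = 5/471723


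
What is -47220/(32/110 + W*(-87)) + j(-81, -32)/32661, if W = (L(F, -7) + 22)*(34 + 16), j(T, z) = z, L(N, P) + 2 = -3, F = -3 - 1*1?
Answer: 42346865806/66419964837 ≈ 0.63756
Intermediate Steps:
F = -4 (F = -3 - 1 = -4)
L(N, P) = -5 (L(N, P) = -2 - 3 = -5)
W = 850 (W = (-5 + 22)*(34 + 16) = 17*50 = 850)
-47220/(32/110 + W*(-87)) + j(-81, -32)/32661 = -47220/(32/110 + 850*(-87)) - 32/32661 = -47220/(32*(1/110) - 73950) - 32*1/32661 = -47220/(16/55 - 73950) - 32/32661 = -47220/(-4067234/55) - 32/32661 = -47220*(-55/4067234) - 32/32661 = 1298550/2033617 - 32/32661 = 42346865806/66419964837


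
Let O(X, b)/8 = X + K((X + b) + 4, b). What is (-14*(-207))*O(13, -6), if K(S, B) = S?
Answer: 556416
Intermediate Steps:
O(X, b) = 32 + 8*b + 16*X (O(X, b) = 8*(X + ((X + b) + 4)) = 8*(X + (4 + X + b)) = 8*(4 + b + 2*X) = 32 + 8*b + 16*X)
(-14*(-207))*O(13, -6) = (-14*(-207))*(32 + 8*(-6) + 16*13) = 2898*(32 - 48 + 208) = 2898*192 = 556416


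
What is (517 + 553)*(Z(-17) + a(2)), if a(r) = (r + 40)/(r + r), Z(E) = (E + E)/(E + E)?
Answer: 12305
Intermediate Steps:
Z(E) = 1 (Z(E) = (2*E)/((2*E)) = (2*E)*(1/(2*E)) = 1)
a(r) = (40 + r)/(2*r) (a(r) = (40 + r)/((2*r)) = (40 + r)*(1/(2*r)) = (40 + r)/(2*r))
(517 + 553)*(Z(-17) + a(2)) = (517 + 553)*(1 + (½)*(40 + 2)/2) = 1070*(1 + (½)*(½)*42) = 1070*(1 + 21/2) = 1070*(23/2) = 12305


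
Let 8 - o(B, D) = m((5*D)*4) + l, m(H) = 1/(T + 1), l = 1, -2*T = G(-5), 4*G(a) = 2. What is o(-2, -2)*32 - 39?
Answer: 427/3 ≈ 142.33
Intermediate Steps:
G(a) = ½ (G(a) = (¼)*2 = ½)
T = -¼ (T = -½*½ = -¼ ≈ -0.25000)
m(H) = 4/3 (m(H) = 1/(-¼ + 1) = 1/(¾) = 4/3)
o(B, D) = 17/3 (o(B, D) = 8 - (4/3 + 1) = 8 - 1*7/3 = 8 - 7/3 = 17/3)
o(-2, -2)*32 - 39 = (17/3)*32 - 39 = 544/3 - 39 = 427/3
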